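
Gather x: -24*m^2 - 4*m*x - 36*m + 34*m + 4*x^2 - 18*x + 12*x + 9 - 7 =-24*m^2 - 2*m + 4*x^2 + x*(-4*m - 6) + 2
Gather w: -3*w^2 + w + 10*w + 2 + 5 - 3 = -3*w^2 + 11*w + 4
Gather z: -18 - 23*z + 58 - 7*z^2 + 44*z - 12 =-7*z^2 + 21*z + 28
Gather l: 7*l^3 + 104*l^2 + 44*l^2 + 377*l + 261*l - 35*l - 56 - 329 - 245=7*l^3 + 148*l^2 + 603*l - 630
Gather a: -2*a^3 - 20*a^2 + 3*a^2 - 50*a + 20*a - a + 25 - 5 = -2*a^3 - 17*a^2 - 31*a + 20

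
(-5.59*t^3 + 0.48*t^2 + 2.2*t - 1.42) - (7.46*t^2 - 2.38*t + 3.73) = -5.59*t^3 - 6.98*t^2 + 4.58*t - 5.15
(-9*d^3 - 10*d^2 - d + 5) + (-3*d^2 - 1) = -9*d^3 - 13*d^2 - d + 4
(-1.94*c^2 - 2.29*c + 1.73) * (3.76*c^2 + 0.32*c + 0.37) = -7.2944*c^4 - 9.2312*c^3 + 5.0542*c^2 - 0.2937*c + 0.6401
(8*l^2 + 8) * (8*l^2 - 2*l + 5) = 64*l^4 - 16*l^3 + 104*l^2 - 16*l + 40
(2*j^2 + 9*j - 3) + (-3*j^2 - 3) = -j^2 + 9*j - 6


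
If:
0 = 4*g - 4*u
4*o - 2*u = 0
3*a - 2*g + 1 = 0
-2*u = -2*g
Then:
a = 2*u/3 - 1/3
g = u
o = u/2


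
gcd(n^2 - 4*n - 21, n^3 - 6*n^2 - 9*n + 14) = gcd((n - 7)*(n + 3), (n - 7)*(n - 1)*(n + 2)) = n - 7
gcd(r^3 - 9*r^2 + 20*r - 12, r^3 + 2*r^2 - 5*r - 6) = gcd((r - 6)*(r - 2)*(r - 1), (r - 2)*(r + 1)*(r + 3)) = r - 2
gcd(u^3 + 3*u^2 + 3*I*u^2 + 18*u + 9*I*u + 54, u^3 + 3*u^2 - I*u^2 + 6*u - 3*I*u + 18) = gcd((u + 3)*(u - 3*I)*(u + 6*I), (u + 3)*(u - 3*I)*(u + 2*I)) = u^2 + u*(3 - 3*I) - 9*I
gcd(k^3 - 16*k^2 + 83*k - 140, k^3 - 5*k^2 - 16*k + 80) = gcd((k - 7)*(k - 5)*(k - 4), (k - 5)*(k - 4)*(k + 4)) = k^2 - 9*k + 20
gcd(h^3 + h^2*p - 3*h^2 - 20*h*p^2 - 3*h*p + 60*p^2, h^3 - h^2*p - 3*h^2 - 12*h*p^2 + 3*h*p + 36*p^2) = -h^2 + 4*h*p + 3*h - 12*p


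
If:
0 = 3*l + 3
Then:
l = -1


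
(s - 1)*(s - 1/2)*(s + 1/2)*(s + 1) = s^4 - 5*s^2/4 + 1/4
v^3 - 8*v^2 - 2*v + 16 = (v - 8)*(v - sqrt(2))*(v + sqrt(2))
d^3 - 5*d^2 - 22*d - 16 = (d - 8)*(d + 1)*(d + 2)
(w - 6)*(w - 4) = w^2 - 10*w + 24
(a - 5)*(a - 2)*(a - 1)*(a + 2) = a^4 - 6*a^3 + a^2 + 24*a - 20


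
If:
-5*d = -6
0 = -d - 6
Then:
No Solution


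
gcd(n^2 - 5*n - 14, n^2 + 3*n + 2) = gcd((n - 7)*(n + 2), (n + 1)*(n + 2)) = n + 2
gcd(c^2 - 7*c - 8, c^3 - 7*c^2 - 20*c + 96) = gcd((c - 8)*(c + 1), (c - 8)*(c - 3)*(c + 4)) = c - 8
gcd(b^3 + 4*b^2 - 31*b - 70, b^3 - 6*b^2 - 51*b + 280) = b^2 + 2*b - 35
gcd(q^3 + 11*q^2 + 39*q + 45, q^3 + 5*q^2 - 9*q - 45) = q^2 + 8*q + 15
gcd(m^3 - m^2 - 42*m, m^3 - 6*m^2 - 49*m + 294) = m - 7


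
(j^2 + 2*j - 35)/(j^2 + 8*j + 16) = (j^2 + 2*j - 35)/(j^2 + 8*j + 16)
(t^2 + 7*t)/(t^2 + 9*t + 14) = t/(t + 2)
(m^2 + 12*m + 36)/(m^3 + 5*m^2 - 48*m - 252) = 1/(m - 7)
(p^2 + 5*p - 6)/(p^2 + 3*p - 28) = (p^2 + 5*p - 6)/(p^2 + 3*p - 28)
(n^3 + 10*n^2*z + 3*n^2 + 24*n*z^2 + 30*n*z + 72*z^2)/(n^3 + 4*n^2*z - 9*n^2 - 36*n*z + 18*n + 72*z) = (n^2 + 6*n*z + 3*n + 18*z)/(n^2 - 9*n + 18)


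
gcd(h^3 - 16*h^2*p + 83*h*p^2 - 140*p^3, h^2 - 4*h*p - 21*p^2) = -h + 7*p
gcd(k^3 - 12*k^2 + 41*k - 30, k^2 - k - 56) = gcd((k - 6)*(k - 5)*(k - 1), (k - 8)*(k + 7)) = 1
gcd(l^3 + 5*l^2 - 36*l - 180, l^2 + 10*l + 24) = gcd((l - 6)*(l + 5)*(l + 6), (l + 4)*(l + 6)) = l + 6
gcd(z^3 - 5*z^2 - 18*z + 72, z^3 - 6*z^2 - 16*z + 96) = z^2 - 2*z - 24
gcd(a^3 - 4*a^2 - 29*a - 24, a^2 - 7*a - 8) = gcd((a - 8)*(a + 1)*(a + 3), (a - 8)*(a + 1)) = a^2 - 7*a - 8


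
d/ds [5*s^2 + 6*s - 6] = 10*s + 6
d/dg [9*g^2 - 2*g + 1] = 18*g - 2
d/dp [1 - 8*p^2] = -16*p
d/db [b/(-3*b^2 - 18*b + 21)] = (b^2 + 7)/(3*(b^4 + 12*b^3 + 22*b^2 - 84*b + 49))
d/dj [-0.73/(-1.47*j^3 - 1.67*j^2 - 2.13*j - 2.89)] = (-3.2193*j^2 - 2.4382*j - 1.5549)/(1.47*j^3 + 1.67*j^2 + 2.13*j + 2.89)^2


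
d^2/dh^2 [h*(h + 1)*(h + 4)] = 6*h + 10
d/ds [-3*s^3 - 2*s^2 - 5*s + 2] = -9*s^2 - 4*s - 5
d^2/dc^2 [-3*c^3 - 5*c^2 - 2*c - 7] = -18*c - 10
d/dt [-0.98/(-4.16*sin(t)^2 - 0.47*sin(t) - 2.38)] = -(8.1536*sin(t) + 0.4606)*cos(t)/(4.16*sin(t)^2 + 0.47*sin(t) + 2.38)^2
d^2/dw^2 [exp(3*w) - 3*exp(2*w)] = (9*exp(w) - 12)*exp(2*w)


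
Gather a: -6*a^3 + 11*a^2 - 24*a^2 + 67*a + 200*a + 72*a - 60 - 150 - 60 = -6*a^3 - 13*a^2 + 339*a - 270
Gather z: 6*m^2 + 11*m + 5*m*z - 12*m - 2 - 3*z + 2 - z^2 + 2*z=6*m^2 - m - z^2 + z*(5*m - 1)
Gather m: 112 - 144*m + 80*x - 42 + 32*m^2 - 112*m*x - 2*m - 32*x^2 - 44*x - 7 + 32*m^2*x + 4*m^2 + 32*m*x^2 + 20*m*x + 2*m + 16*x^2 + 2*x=m^2*(32*x + 36) + m*(32*x^2 - 92*x - 144) - 16*x^2 + 38*x + 63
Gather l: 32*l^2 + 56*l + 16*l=32*l^2 + 72*l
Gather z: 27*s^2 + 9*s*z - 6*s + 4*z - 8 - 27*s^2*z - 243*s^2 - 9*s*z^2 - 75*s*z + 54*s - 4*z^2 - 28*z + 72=-216*s^2 + 48*s + z^2*(-9*s - 4) + z*(-27*s^2 - 66*s - 24) + 64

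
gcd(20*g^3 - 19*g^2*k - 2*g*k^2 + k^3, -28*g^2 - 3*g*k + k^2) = 4*g + k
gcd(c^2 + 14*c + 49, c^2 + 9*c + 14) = c + 7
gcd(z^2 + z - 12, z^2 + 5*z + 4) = z + 4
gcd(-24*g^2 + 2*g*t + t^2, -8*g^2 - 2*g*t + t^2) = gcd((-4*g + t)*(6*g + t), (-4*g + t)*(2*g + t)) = -4*g + t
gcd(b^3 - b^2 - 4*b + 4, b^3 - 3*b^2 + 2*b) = b^2 - 3*b + 2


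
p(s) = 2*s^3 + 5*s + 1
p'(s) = 6*s^2 + 5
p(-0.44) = -1.37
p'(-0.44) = 6.16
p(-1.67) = -16.66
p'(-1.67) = 21.73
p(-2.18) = -30.62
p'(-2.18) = 33.51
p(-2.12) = -28.66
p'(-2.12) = 31.97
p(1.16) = 9.92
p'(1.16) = 13.07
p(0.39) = 3.07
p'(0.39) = 5.91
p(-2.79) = -56.39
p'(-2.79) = 51.70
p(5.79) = 418.16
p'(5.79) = 206.14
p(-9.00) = -1502.00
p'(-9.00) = 491.00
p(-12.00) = -3515.00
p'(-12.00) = 869.00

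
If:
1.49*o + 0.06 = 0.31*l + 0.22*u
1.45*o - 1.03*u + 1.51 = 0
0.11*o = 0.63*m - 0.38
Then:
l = 2.70456062291435*u - 4.81179087875417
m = 0.124028461959496*u + 0.421346469622332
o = 0.710344827586207*u - 1.04137931034483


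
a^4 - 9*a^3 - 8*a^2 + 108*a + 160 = (a - 8)*(a - 5)*(a + 2)^2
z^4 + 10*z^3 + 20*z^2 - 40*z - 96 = (z - 2)*(z + 2)*(z + 4)*(z + 6)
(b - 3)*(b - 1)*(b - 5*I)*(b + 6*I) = b^4 - 4*b^3 + I*b^3 + 33*b^2 - 4*I*b^2 - 120*b + 3*I*b + 90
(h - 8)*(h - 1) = h^2 - 9*h + 8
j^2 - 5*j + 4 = (j - 4)*(j - 1)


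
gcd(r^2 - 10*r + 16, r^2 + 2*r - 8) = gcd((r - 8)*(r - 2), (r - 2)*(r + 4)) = r - 2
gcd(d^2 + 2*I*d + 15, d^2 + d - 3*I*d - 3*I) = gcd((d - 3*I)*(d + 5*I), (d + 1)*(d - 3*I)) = d - 3*I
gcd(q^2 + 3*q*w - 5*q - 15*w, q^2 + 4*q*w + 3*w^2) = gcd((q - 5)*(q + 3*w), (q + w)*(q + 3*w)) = q + 3*w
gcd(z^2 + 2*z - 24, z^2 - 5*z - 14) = 1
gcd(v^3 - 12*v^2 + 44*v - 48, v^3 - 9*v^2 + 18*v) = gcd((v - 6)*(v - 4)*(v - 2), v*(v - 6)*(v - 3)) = v - 6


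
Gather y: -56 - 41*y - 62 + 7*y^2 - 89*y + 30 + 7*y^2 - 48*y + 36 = 14*y^2 - 178*y - 52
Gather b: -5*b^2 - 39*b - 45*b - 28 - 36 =-5*b^2 - 84*b - 64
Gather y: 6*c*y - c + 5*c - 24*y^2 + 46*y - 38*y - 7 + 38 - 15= 4*c - 24*y^2 + y*(6*c + 8) + 16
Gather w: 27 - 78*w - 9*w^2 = -9*w^2 - 78*w + 27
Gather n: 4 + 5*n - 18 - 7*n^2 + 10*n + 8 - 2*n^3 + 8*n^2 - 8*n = -2*n^3 + n^2 + 7*n - 6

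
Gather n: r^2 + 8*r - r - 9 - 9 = r^2 + 7*r - 18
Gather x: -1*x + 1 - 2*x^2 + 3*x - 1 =-2*x^2 + 2*x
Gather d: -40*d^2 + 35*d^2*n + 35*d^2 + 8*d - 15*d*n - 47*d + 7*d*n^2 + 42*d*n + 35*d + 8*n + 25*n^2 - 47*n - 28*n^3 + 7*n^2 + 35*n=d^2*(35*n - 5) + d*(7*n^2 + 27*n - 4) - 28*n^3 + 32*n^2 - 4*n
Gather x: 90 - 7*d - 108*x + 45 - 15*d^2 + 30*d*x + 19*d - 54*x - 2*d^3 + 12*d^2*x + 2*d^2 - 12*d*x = -2*d^3 - 13*d^2 + 12*d + x*(12*d^2 + 18*d - 162) + 135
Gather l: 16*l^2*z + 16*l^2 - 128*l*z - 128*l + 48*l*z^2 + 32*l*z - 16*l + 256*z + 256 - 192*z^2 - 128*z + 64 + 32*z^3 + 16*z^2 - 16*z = l^2*(16*z + 16) + l*(48*z^2 - 96*z - 144) + 32*z^3 - 176*z^2 + 112*z + 320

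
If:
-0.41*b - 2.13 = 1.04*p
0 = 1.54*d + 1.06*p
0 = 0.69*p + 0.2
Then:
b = -4.46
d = 0.20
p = -0.29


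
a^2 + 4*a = a*(a + 4)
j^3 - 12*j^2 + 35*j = j*(j - 7)*(j - 5)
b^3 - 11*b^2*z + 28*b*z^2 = b*(b - 7*z)*(b - 4*z)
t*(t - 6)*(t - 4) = t^3 - 10*t^2 + 24*t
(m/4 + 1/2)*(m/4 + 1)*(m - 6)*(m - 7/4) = m^4/16 - 7*m^3/64 - 7*m^2/4 + m/16 + 21/4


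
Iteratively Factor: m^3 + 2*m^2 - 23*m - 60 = (m - 5)*(m^2 + 7*m + 12) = (m - 5)*(m + 3)*(m + 4)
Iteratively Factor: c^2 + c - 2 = (c - 1)*(c + 2)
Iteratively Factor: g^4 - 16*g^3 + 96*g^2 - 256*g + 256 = (g - 4)*(g^3 - 12*g^2 + 48*g - 64) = (g - 4)^2*(g^2 - 8*g + 16) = (g - 4)^3*(g - 4)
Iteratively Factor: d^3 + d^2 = (d + 1)*(d^2) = d*(d + 1)*(d)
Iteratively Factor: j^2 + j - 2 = (j + 2)*(j - 1)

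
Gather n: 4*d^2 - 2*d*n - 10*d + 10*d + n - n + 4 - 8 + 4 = 4*d^2 - 2*d*n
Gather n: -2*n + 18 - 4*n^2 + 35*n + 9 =-4*n^2 + 33*n + 27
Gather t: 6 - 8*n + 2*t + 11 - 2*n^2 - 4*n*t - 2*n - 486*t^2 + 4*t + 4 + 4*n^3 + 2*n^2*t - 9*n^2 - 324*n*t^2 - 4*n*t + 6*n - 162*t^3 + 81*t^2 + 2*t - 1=4*n^3 - 11*n^2 - 4*n - 162*t^3 + t^2*(-324*n - 405) + t*(2*n^2 - 8*n + 8) + 20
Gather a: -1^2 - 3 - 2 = -6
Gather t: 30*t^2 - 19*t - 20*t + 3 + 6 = 30*t^2 - 39*t + 9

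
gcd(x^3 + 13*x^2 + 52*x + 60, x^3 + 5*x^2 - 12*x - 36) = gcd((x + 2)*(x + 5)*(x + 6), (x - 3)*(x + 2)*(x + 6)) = x^2 + 8*x + 12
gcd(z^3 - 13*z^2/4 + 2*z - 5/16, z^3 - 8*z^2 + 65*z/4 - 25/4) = z^2 - 3*z + 5/4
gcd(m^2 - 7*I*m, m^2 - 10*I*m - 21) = m - 7*I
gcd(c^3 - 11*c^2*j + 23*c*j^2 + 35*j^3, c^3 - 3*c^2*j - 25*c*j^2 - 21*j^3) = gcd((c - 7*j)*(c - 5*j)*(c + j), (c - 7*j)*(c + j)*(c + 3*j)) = c^2 - 6*c*j - 7*j^2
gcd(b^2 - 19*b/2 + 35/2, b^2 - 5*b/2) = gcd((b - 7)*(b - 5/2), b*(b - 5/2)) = b - 5/2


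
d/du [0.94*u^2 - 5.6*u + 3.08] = 1.88*u - 5.6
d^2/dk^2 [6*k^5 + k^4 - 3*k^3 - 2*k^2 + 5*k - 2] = 120*k^3 + 12*k^2 - 18*k - 4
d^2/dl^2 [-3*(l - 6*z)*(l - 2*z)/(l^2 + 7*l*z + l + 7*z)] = 6*(-(l - 6*z)*(l - 2*z)*(2*l + 7*z + 1)^2 + ((l - 6*z)*(l - 2*z) + (l - 6*z)*(2*l + 7*z + 1) + (l - 2*z)*(2*l + 7*z + 1))*(l^2 + 7*l*z + l + 7*z) - (l^2 + 7*l*z + l + 7*z)^2)/(l^2 + 7*l*z + l + 7*z)^3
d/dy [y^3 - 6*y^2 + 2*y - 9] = 3*y^2 - 12*y + 2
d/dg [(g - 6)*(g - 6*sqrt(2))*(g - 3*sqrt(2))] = 3*g^2 - 18*sqrt(2)*g - 12*g + 36 + 54*sqrt(2)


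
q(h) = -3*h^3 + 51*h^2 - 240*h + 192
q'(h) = -9*h^2 + 102*h - 240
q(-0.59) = 351.97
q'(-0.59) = -303.31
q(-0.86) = 438.03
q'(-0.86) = -334.38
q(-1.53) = 689.33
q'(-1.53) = -417.13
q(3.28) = -152.38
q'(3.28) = -2.27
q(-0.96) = 472.06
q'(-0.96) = -346.21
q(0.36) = 112.07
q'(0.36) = -204.45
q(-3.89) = 2073.93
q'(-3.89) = -772.97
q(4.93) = -111.12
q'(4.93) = 44.12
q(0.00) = 192.00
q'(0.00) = -240.00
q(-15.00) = 25392.00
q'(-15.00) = -3795.00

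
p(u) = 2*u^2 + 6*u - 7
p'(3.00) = 18.00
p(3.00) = 29.00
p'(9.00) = 42.00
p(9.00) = 209.00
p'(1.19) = 10.76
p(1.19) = 2.97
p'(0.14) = 6.56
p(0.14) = -6.12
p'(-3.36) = -7.44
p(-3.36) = -4.58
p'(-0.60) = 3.60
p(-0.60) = -9.88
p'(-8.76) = -29.04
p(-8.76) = 93.92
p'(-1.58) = -0.32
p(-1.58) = -11.49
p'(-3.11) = -6.44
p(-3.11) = -6.32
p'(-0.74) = 3.04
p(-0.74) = -10.34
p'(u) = 4*u + 6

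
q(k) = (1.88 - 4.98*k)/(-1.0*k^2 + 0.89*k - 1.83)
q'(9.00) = -0.06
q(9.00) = 0.57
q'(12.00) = -0.04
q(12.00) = 0.43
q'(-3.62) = -0.22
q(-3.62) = -1.10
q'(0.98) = 1.72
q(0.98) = 1.56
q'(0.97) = 1.76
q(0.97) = 1.55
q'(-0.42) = 0.88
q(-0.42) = -1.67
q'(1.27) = 0.78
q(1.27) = 1.92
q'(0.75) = 2.51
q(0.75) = 1.08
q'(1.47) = 0.31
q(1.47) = 2.03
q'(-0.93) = -0.03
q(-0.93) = -1.85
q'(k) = (1.88 - 4.98*k)*(2.0*k - 0.89)/(-1.0*k^2 + 0.89*k - 1.83)^2 - 4.98/(-1.0*k^2 + 0.89*k - 1.83)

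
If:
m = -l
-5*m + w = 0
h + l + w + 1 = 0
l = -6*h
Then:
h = -1/25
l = 6/25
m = -6/25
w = -6/5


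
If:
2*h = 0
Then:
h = 0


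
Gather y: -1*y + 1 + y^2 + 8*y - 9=y^2 + 7*y - 8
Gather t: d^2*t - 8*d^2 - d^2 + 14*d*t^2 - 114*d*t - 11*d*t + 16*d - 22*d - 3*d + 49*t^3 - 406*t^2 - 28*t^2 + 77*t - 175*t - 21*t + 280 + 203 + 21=-9*d^2 - 9*d + 49*t^3 + t^2*(14*d - 434) + t*(d^2 - 125*d - 119) + 504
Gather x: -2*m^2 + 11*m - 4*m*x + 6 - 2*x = -2*m^2 + 11*m + x*(-4*m - 2) + 6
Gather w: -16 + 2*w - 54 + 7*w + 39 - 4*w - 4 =5*w - 35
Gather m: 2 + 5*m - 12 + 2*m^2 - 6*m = 2*m^2 - m - 10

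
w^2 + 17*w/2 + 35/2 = (w + 7/2)*(w + 5)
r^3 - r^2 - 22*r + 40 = (r - 4)*(r - 2)*(r + 5)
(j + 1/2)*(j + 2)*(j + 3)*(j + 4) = j^4 + 19*j^3/2 + 61*j^2/2 + 37*j + 12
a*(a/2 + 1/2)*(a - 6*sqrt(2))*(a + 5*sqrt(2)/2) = a^4/2 - 7*sqrt(2)*a^3/4 + a^3/2 - 15*a^2 - 7*sqrt(2)*a^2/4 - 15*a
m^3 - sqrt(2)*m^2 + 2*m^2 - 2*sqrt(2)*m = m*(m + 2)*(m - sqrt(2))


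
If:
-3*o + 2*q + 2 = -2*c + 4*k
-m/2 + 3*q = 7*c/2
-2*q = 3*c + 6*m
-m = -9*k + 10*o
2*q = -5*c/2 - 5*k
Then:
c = -3800/18811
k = 3460/18811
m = 3200/18811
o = 2794/18811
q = -300/1447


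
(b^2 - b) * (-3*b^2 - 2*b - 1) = -3*b^4 + b^3 + b^2 + b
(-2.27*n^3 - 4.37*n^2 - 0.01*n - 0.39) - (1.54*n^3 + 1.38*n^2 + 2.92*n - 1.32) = -3.81*n^3 - 5.75*n^2 - 2.93*n + 0.93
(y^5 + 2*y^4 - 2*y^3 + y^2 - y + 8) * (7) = 7*y^5 + 14*y^4 - 14*y^3 + 7*y^2 - 7*y + 56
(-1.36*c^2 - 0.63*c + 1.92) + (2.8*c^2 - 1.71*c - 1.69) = 1.44*c^2 - 2.34*c + 0.23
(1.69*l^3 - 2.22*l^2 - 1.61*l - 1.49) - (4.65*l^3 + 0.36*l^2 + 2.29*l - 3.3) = -2.96*l^3 - 2.58*l^2 - 3.9*l + 1.81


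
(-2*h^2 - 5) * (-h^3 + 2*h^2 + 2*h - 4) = 2*h^5 - 4*h^4 + h^3 - 2*h^2 - 10*h + 20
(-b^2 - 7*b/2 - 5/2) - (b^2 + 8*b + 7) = -2*b^2 - 23*b/2 - 19/2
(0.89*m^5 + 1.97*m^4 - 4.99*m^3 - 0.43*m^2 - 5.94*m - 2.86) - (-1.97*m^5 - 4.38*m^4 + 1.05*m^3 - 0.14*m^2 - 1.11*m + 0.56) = 2.86*m^5 + 6.35*m^4 - 6.04*m^3 - 0.29*m^2 - 4.83*m - 3.42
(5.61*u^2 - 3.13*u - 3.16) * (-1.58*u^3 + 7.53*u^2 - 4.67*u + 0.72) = -8.8638*u^5 + 47.1887*u^4 - 44.7748*u^3 - 5.1385*u^2 + 12.5036*u - 2.2752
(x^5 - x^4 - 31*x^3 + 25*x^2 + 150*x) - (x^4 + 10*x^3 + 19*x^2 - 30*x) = x^5 - 2*x^4 - 41*x^3 + 6*x^2 + 180*x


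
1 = 1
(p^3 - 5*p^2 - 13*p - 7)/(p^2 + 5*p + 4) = (p^2 - 6*p - 7)/(p + 4)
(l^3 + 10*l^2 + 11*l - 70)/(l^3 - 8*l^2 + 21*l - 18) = (l^2 + 12*l + 35)/(l^2 - 6*l + 9)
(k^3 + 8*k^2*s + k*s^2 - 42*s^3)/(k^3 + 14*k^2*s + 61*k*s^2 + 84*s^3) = (k - 2*s)/(k + 4*s)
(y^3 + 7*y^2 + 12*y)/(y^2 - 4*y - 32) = y*(y + 3)/(y - 8)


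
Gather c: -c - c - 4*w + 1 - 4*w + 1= -2*c - 8*w + 2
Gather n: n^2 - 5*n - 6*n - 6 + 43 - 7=n^2 - 11*n + 30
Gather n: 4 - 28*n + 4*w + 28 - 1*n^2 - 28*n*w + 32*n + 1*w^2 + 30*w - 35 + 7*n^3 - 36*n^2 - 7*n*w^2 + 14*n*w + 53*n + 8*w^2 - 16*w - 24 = 7*n^3 - 37*n^2 + n*(-7*w^2 - 14*w + 57) + 9*w^2 + 18*w - 27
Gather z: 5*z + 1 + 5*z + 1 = 10*z + 2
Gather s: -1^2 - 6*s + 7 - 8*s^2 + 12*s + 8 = -8*s^2 + 6*s + 14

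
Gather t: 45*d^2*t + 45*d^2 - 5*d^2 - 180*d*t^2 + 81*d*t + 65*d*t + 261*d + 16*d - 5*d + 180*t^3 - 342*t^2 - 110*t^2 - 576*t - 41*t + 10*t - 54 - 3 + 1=40*d^2 + 272*d + 180*t^3 + t^2*(-180*d - 452) + t*(45*d^2 + 146*d - 607) - 56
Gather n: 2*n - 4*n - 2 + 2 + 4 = 4 - 2*n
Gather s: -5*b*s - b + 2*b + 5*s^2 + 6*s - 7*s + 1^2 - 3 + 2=b + 5*s^2 + s*(-5*b - 1)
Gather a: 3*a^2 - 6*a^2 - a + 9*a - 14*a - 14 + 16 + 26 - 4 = -3*a^2 - 6*a + 24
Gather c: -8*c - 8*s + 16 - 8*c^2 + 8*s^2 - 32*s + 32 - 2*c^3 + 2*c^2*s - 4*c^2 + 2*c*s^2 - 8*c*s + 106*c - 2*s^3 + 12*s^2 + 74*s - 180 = -2*c^3 + c^2*(2*s - 12) + c*(2*s^2 - 8*s + 98) - 2*s^3 + 20*s^2 + 34*s - 132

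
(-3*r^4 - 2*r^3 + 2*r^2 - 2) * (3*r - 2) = -9*r^5 + 10*r^3 - 4*r^2 - 6*r + 4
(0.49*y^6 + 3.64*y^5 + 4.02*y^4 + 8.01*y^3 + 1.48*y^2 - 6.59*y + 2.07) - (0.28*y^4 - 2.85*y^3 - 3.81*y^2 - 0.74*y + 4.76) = 0.49*y^6 + 3.64*y^5 + 3.74*y^4 + 10.86*y^3 + 5.29*y^2 - 5.85*y - 2.69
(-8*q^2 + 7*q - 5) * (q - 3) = -8*q^3 + 31*q^2 - 26*q + 15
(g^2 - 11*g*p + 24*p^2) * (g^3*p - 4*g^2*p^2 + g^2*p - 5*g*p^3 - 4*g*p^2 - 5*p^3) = g^5*p - 15*g^4*p^2 + g^4*p + 63*g^3*p^3 - 15*g^3*p^2 - 41*g^2*p^4 + 63*g^2*p^3 - 120*g*p^5 - 41*g*p^4 - 120*p^5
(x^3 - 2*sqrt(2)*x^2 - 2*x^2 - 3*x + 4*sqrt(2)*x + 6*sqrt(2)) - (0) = x^3 - 2*sqrt(2)*x^2 - 2*x^2 - 3*x + 4*sqrt(2)*x + 6*sqrt(2)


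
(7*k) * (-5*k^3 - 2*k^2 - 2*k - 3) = -35*k^4 - 14*k^3 - 14*k^2 - 21*k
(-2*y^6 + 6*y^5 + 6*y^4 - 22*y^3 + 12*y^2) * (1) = -2*y^6 + 6*y^5 + 6*y^4 - 22*y^3 + 12*y^2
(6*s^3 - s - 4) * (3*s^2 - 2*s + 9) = 18*s^5 - 12*s^4 + 51*s^3 - 10*s^2 - s - 36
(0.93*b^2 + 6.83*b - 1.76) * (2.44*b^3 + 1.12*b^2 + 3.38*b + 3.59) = 2.2692*b^5 + 17.7068*b^4 + 6.4986*b^3 + 24.4529*b^2 + 18.5709*b - 6.3184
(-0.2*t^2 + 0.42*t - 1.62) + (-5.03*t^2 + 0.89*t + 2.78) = -5.23*t^2 + 1.31*t + 1.16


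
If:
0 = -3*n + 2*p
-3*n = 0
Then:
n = 0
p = 0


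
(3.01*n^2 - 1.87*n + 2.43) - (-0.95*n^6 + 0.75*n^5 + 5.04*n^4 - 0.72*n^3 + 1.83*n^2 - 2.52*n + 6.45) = 0.95*n^6 - 0.75*n^5 - 5.04*n^4 + 0.72*n^3 + 1.18*n^2 + 0.65*n - 4.02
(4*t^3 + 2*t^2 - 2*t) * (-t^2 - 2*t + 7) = -4*t^5 - 10*t^4 + 26*t^3 + 18*t^2 - 14*t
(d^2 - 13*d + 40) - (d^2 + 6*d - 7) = 47 - 19*d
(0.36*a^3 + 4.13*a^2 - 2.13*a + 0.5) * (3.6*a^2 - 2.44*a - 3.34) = 1.296*a^5 + 13.9896*a^4 - 18.9476*a^3 - 6.797*a^2 + 5.8942*a - 1.67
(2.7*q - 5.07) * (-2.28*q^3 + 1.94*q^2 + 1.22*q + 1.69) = -6.156*q^4 + 16.7976*q^3 - 6.5418*q^2 - 1.6224*q - 8.5683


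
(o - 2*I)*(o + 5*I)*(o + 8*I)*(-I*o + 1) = -I*o^4 + 12*o^3 + 25*I*o^2 + 66*o + 80*I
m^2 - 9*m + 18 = (m - 6)*(m - 3)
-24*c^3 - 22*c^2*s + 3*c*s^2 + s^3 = (-4*c + s)*(c + s)*(6*c + s)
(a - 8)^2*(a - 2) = a^3 - 18*a^2 + 96*a - 128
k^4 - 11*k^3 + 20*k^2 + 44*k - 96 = (k - 8)*(k - 3)*(k - 2)*(k + 2)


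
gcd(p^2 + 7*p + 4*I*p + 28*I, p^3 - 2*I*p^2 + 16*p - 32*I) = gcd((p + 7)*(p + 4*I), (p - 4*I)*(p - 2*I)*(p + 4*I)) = p + 4*I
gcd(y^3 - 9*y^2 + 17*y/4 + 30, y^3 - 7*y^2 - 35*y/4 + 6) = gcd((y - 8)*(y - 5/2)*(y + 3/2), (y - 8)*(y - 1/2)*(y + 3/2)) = y^2 - 13*y/2 - 12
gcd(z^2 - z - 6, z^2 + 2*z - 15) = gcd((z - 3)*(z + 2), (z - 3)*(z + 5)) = z - 3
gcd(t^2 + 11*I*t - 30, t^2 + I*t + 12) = 1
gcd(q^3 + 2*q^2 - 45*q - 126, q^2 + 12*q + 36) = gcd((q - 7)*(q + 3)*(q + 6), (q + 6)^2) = q + 6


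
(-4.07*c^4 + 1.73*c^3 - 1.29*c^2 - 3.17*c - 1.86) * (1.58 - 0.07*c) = 0.2849*c^5 - 6.5517*c^4 + 2.8237*c^3 - 1.8163*c^2 - 4.8784*c - 2.9388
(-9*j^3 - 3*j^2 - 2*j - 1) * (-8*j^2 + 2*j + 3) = 72*j^5 + 6*j^4 - 17*j^3 - 5*j^2 - 8*j - 3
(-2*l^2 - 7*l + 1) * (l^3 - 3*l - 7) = -2*l^5 - 7*l^4 + 7*l^3 + 35*l^2 + 46*l - 7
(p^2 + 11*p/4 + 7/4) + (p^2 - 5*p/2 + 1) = 2*p^2 + p/4 + 11/4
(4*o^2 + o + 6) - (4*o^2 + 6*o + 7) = -5*o - 1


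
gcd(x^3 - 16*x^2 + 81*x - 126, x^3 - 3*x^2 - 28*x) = x - 7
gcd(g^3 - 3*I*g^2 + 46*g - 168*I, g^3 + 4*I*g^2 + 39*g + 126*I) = g^2 + I*g + 42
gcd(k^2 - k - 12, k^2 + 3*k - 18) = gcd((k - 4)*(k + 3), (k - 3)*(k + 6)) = 1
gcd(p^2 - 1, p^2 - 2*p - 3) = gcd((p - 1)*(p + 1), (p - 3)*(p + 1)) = p + 1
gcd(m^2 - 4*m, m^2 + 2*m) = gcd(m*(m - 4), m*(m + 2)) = m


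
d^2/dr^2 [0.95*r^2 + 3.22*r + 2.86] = 1.90000000000000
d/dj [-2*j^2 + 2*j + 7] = 2 - 4*j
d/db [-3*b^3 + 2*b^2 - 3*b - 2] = -9*b^2 + 4*b - 3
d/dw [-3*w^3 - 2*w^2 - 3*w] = -9*w^2 - 4*w - 3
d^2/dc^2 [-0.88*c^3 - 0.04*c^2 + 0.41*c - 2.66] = -5.28*c - 0.08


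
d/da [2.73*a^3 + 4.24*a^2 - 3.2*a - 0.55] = 8.19*a^2 + 8.48*a - 3.2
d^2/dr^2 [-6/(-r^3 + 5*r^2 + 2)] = 12*(-r^2*(3*r - 10)^2 + (5 - 3*r)*(-r^3 + 5*r^2 + 2))/(-r^3 + 5*r^2 + 2)^3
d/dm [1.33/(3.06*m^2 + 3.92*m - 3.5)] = (-8.1396*m - 5.2136)/(3.06*m^2 + 3.92*m - 3.5)^2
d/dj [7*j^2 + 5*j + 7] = 14*j + 5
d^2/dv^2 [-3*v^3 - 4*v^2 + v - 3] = -18*v - 8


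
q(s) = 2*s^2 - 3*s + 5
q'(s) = 4*s - 3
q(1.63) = 5.42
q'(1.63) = 3.52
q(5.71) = 53.08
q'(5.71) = 19.84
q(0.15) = 4.60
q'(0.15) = -2.40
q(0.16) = 4.57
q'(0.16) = -2.36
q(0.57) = 3.94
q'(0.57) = -0.72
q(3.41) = 18.03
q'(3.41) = 10.64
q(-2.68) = 27.40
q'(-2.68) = -13.72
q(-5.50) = 82.00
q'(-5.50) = -25.00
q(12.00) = 257.00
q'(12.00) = 45.00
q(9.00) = 140.00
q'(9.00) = 33.00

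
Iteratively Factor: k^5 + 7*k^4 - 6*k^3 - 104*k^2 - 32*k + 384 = (k + 4)*(k^4 + 3*k^3 - 18*k^2 - 32*k + 96) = (k - 3)*(k + 4)*(k^3 + 6*k^2 - 32) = (k - 3)*(k - 2)*(k + 4)*(k^2 + 8*k + 16) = (k - 3)*(k - 2)*(k + 4)^2*(k + 4)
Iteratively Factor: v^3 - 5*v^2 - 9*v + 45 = (v + 3)*(v^2 - 8*v + 15) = (v - 3)*(v + 3)*(v - 5)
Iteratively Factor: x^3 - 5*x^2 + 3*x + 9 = (x + 1)*(x^2 - 6*x + 9) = (x - 3)*(x + 1)*(x - 3)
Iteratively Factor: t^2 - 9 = (t - 3)*(t + 3)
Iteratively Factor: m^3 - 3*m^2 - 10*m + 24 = (m - 4)*(m^2 + m - 6) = (m - 4)*(m - 2)*(m + 3)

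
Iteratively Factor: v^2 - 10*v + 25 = (v - 5)*(v - 5)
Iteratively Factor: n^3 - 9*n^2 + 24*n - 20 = (n - 2)*(n^2 - 7*n + 10) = (n - 5)*(n - 2)*(n - 2)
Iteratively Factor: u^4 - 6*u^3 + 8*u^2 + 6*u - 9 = (u - 3)*(u^3 - 3*u^2 - u + 3) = (u - 3)^2*(u^2 - 1) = (u - 3)^2*(u - 1)*(u + 1)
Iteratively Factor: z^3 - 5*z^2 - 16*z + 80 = (z + 4)*(z^2 - 9*z + 20) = (z - 4)*(z + 4)*(z - 5)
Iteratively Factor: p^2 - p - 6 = (p + 2)*(p - 3)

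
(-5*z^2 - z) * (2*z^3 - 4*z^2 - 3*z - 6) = -10*z^5 + 18*z^4 + 19*z^3 + 33*z^2 + 6*z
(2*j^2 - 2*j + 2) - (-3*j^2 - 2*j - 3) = 5*j^2 + 5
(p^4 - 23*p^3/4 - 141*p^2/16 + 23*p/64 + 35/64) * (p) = p^5 - 23*p^4/4 - 141*p^3/16 + 23*p^2/64 + 35*p/64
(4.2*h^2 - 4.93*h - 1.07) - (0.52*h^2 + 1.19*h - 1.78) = 3.68*h^2 - 6.12*h + 0.71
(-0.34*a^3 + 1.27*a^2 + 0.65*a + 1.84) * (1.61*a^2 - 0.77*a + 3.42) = -0.5474*a^5 + 2.3065*a^4 - 1.0942*a^3 + 6.8053*a^2 + 0.8062*a + 6.2928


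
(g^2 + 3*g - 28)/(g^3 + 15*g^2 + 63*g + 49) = (g - 4)/(g^2 + 8*g + 7)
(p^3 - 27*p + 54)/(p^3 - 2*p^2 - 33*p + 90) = (p - 3)/(p - 5)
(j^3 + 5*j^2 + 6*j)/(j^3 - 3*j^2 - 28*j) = (j^2 + 5*j + 6)/(j^2 - 3*j - 28)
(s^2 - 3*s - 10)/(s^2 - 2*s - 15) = (s + 2)/(s + 3)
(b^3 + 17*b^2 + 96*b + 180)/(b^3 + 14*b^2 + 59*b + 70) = (b^2 + 12*b + 36)/(b^2 + 9*b + 14)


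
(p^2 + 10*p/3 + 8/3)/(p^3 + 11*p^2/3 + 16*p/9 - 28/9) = 3*(3*p + 4)/(9*p^2 + 15*p - 14)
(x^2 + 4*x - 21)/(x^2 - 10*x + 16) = (x^2 + 4*x - 21)/(x^2 - 10*x + 16)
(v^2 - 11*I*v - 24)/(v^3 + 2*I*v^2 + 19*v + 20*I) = (v^2 - 11*I*v - 24)/(v^3 + 2*I*v^2 + 19*v + 20*I)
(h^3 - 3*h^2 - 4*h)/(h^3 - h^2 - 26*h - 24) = h*(h - 4)/(h^2 - 2*h - 24)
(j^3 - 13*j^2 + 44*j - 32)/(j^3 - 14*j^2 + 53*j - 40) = (j - 4)/(j - 5)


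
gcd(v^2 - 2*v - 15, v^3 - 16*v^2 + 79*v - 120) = v - 5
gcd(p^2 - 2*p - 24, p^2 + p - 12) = p + 4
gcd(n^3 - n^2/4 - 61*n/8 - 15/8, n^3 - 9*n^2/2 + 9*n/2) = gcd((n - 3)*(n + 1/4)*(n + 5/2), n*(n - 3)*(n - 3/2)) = n - 3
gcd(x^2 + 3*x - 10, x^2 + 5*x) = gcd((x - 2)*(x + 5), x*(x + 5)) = x + 5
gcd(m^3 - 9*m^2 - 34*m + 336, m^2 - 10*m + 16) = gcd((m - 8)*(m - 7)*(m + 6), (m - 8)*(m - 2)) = m - 8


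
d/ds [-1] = 0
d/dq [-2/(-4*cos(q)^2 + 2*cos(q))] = (-sin(q)/cos(q)^2 + 4*tan(q))/(2*cos(q) - 1)^2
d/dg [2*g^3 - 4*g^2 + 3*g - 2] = 6*g^2 - 8*g + 3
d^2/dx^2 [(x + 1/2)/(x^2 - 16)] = (x^2*(8*x + 4) + (-6*x - 1)*(x^2 - 16))/(x^2 - 16)^3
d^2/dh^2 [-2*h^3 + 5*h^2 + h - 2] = 10 - 12*h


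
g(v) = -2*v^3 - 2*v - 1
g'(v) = -6*v^2 - 2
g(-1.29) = 5.87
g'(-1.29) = -11.98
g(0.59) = -2.59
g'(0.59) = -4.09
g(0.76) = -3.40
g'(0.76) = -5.47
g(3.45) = -90.03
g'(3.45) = -73.42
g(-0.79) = 1.57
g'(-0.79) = -5.74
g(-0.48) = 0.18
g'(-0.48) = -3.38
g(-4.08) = 142.99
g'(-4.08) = -101.88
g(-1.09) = 3.77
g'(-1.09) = -9.13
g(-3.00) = 59.00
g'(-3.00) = -56.00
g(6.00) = -445.00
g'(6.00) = -218.00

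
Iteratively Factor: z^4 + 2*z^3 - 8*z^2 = (z)*(z^3 + 2*z^2 - 8*z) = z^2*(z^2 + 2*z - 8) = z^2*(z - 2)*(z + 4)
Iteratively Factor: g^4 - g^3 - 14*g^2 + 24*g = (g)*(g^3 - g^2 - 14*g + 24) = g*(g - 2)*(g^2 + g - 12) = g*(g - 3)*(g - 2)*(g + 4)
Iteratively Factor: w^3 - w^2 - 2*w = (w + 1)*(w^2 - 2*w) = (w - 2)*(w + 1)*(w)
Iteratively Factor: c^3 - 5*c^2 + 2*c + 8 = (c - 4)*(c^2 - c - 2) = (c - 4)*(c - 2)*(c + 1)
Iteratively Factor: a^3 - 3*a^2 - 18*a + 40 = (a - 2)*(a^2 - a - 20) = (a - 5)*(a - 2)*(a + 4)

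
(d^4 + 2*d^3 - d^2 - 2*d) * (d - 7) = d^5 - 5*d^4 - 15*d^3 + 5*d^2 + 14*d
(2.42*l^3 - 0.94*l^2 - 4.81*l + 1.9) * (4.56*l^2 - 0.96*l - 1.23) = 11.0352*l^5 - 6.6096*l^4 - 24.0078*l^3 + 14.4378*l^2 + 4.0923*l - 2.337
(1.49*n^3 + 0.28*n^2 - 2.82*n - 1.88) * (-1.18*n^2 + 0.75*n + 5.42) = -1.7582*n^5 + 0.7871*n^4 + 11.6134*n^3 + 1.621*n^2 - 16.6944*n - 10.1896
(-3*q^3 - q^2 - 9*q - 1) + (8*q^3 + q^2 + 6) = 5*q^3 - 9*q + 5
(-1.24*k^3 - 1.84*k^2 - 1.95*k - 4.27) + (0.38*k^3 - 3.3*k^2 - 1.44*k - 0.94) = -0.86*k^3 - 5.14*k^2 - 3.39*k - 5.21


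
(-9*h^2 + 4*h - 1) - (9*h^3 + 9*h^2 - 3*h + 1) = -9*h^3 - 18*h^2 + 7*h - 2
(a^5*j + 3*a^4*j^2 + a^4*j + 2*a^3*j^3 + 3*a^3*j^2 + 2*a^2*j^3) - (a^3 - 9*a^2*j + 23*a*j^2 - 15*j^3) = a^5*j + 3*a^4*j^2 + a^4*j + 2*a^3*j^3 + 3*a^3*j^2 - a^3 + 2*a^2*j^3 + 9*a^2*j - 23*a*j^2 + 15*j^3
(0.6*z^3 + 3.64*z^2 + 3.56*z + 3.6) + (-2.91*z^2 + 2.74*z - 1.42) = 0.6*z^3 + 0.73*z^2 + 6.3*z + 2.18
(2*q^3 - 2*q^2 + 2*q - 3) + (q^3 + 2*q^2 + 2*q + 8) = 3*q^3 + 4*q + 5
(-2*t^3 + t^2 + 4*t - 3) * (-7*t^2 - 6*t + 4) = 14*t^5 + 5*t^4 - 42*t^3 + t^2 + 34*t - 12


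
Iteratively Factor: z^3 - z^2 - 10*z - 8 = (z + 2)*(z^2 - 3*z - 4) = (z + 1)*(z + 2)*(z - 4)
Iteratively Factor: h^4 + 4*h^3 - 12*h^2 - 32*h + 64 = (h + 4)*(h^3 - 12*h + 16) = (h - 2)*(h + 4)*(h^2 + 2*h - 8) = (h - 2)*(h + 4)^2*(h - 2)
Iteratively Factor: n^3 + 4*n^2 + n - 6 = (n - 1)*(n^2 + 5*n + 6) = (n - 1)*(n + 3)*(n + 2)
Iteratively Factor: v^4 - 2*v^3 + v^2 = (v)*(v^3 - 2*v^2 + v) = v*(v - 1)*(v^2 - v) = v*(v - 1)^2*(v)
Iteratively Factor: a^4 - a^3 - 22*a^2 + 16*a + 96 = (a - 3)*(a^3 + 2*a^2 - 16*a - 32) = (a - 3)*(a + 4)*(a^2 - 2*a - 8) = (a - 4)*(a - 3)*(a + 4)*(a + 2)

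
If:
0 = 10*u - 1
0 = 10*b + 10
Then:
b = -1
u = 1/10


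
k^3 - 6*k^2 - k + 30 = (k - 5)*(k - 3)*(k + 2)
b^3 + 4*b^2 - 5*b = b*(b - 1)*(b + 5)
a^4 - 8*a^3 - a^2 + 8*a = a*(a - 8)*(a - 1)*(a + 1)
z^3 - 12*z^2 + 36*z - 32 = (z - 8)*(z - 2)^2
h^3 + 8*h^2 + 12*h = h*(h + 2)*(h + 6)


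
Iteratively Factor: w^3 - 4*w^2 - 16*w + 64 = (w - 4)*(w^2 - 16) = (w - 4)*(w + 4)*(w - 4)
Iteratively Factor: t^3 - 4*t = (t - 2)*(t^2 + 2*t) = (t - 2)*(t + 2)*(t)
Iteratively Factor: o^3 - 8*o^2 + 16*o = (o)*(o^2 - 8*o + 16) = o*(o - 4)*(o - 4)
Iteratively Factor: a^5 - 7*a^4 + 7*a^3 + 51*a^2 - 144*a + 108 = (a - 3)*(a^4 - 4*a^3 - 5*a^2 + 36*a - 36) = (a - 3)*(a + 3)*(a^3 - 7*a^2 + 16*a - 12) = (a - 3)*(a - 2)*(a + 3)*(a^2 - 5*a + 6) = (a - 3)^2*(a - 2)*(a + 3)*(a - 2)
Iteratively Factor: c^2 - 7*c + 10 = (c - 5)*(c - 2)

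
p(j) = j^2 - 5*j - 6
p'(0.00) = -5.00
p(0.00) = -6.00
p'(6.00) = 7.00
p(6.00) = 0.00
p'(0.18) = -4.64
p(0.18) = -6.87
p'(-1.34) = -7.68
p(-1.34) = 2.50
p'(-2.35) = -9.70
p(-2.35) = 11.27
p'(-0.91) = -6.82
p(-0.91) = -0.62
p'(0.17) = -4.66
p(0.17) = -6.82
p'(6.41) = 7.82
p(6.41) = 3.04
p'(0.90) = -3.20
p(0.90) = -9.69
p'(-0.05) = -5.10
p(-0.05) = -5.75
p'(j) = 2*j - 5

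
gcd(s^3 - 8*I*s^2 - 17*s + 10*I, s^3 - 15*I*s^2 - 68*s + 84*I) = s - 2*I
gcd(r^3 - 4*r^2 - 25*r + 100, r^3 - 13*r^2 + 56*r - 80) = r^2 - 9*r + 20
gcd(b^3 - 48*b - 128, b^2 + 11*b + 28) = b + 4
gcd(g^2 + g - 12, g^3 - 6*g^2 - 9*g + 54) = g - 3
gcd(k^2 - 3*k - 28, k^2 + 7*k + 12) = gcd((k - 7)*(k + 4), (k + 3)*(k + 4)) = k + 4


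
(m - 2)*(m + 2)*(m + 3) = m^3 + 3*m^2 - 4*m - 12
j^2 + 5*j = j*(j + 5)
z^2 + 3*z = z*(z + 3)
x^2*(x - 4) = x^3 - 4*x^2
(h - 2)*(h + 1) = h^2 - h - 2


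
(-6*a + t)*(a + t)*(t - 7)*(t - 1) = -6*a^2*t^2 + 48*a^2*t - 42*a^2 - 5*a*t^3 + 40*a*t^2 - 35*a*t + t^4 - 8*t^3 + 7*t^2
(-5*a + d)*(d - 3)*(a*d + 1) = -5*a^2*d^2 + 15*a^2*d + a*d^3 - 3*a*d^2 - 5*a*d + 15*a + d^2 - 3*d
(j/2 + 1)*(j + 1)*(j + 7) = j^3/2 + 5*j^2 + 23*j/2 + 7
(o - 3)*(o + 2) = o^2 - o - 6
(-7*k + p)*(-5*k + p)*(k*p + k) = 35*k^3*p + 35*k^3 - 12*k^2*p^2 - 12*k^2*p + k*p^3 + k*p^2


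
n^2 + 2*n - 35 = (n - 5)*(n + 7)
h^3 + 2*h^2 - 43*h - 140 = (h - 7)*(h + 4)*(h + 5)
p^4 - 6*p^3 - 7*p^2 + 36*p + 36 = (p - 6)*(p - 3)*(p + 1)*(p + 2)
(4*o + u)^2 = 16*o^2 + 8*o*u + u^2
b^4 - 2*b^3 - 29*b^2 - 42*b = b*(b - 7)*(b + 2)*(b + 3)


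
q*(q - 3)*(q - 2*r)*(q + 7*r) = q^4 + 5*q^3*r - 3*q^3 - 14*q^2*r^2 - 15*q^2*r + 42*q*r^2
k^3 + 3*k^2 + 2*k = k*(k + 1)*(k + 2)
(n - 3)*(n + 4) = n^2 + n - 12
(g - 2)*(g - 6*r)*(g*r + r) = g^3*r - 6*g^2*r^2 - g^2*r + 6*g*r^2 - 2*g*r + 12*r^2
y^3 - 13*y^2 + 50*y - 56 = (y - 7)*(y - 4)*(y - 2)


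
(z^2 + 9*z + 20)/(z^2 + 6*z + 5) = (z + 4)/(z + 1)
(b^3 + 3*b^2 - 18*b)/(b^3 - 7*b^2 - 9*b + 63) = b*(b + 6)/(b^2 - 4*b - 21)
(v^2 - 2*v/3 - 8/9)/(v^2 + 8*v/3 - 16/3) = (v + 2/3)/(v + 4)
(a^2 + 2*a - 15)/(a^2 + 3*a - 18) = (a + 5)/(a + 6)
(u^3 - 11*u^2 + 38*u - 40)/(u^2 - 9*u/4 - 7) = 4*(u^2 - 7*u + 10)/(4*u + 7)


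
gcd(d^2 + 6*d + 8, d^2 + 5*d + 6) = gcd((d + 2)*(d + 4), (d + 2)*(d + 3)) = d + 2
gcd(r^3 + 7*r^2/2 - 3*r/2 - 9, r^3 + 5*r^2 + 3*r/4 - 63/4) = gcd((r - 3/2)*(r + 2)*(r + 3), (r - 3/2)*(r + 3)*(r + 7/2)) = r^2 + 3*r/2 - 9/2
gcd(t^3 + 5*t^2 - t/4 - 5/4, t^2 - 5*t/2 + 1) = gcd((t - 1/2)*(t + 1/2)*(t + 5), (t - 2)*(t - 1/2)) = t - 1/2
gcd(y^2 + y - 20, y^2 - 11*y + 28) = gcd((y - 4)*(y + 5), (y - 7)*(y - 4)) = y - 4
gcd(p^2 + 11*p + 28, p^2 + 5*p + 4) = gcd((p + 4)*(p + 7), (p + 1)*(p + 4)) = p + 4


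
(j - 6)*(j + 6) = j^2 - 36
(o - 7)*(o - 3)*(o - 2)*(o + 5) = o^4 - 7*o^3 - 19*o^2 + 163*o - 210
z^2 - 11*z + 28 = (z - 7)*(z - 4)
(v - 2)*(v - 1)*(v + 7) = v^3 + 4*v^2 - 19*v + 14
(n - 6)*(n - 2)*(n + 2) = n^3 - 6*n^2 - 4*n + 24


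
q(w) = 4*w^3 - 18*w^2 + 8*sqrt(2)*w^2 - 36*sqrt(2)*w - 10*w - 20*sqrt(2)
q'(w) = 12*w^2 - 36*w + 16*sqrt(2)*w - 36*sqrt(2) - 10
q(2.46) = -159.04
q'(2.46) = -21.19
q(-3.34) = -48.47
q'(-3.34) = 117.62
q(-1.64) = 35.98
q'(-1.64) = -6.71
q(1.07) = -96.21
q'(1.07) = -61.48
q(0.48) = -58.62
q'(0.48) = -64.57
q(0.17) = -38.81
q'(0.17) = -62.84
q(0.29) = -46.41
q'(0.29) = -63.78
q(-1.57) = 35.39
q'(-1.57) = -10.34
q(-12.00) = -7172.17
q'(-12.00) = 1827.56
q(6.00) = 229.54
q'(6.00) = 290.85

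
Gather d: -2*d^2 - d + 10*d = -2*d^2 + 9*d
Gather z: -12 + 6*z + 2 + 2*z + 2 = 8*z - 8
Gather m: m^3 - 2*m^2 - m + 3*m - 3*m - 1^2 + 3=m^3 - 2*m^2 - m + 2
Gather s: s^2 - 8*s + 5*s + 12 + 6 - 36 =s^2 - 3*s - 18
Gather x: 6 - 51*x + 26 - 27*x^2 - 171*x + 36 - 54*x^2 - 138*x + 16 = -81*x^2 - 360*x + 84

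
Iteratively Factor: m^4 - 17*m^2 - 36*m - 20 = (m + 2)*(m^3 - 2*m^2 - 13*m - 10) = (m + 2)^2*(m^2 - 4*m - 5) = (m - 5)*(m + 2)^2*(m + 1)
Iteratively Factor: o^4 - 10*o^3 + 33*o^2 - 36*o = (o - 4)*(o^3 - 6*o^2 + 9*o) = o*(o - 4)*(o^2 - 6*o + 9) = o*(o - 4)*(o - 3)*(o - 3)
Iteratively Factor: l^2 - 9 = (l - 3)*(l + 3)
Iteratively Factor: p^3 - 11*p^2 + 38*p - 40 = (p - 5)*(p^2 - 6*p + 8) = (p - 5)*(p - 2)*(p - 4)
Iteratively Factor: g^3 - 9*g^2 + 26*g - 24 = (g - 4)*(g^2 - 5*g + 6) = (g - 4)*(g - 2)*(g - 3)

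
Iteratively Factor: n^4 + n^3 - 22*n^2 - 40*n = (n - 5)*(n^3 + 6*n^2 + 8*n) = (n - 5)*(n + 2)*(n^2 + 4*n) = (n - 5)*(n + 2)*(n + 4)*(n)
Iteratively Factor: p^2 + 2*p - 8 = (p - 2)*(p + 4)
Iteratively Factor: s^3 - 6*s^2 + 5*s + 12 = (s + 1)*(s^2 - 7*s + 12) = (s - 3)*(s + 1)*(s - 4)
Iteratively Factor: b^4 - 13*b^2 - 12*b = (b - 4)*(b^3 + 4*b^2 + 3*b) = (b - 4)*(b + 3)*(b^2 + b) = b*(b - 4)*(b + 3)*(b + 1)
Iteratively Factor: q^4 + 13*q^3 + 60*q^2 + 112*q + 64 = (q + 4)*(q^3 + 9*q^2 + 24*q + 16) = (q + 1)*(q + 4)*(q^2 + 8*q + 16) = (q + 1)*(q + 4)^2*(q + 4)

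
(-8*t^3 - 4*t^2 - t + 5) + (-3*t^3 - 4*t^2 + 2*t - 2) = -11*t^3 - 8*t^2 + t + 3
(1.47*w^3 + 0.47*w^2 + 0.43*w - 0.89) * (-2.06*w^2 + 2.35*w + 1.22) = -3.0282*w^5 + 2.4863*w^4 + 2.0121*w^3 + 3.4173*w^2 - 1.5669*w - 1.0858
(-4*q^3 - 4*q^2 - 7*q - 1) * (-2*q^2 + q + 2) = 8*q^5 + 4*q^4 + 2*q^3 - 13*q^2 - 15*q - 2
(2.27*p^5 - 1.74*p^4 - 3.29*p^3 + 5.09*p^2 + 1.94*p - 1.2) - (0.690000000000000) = 2.27*p^5 - 1.74*p^4 - 3.29*p^3 + 5.09*p^2 + 1.94*p - 1.89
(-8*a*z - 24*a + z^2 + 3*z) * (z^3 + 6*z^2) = -8*a*z^4 - 72*a*z^3 - 144*a*z^2 + z^5 + 9*z^4 + 18*z^3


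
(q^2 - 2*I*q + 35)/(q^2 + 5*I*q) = (q - 7*I)/q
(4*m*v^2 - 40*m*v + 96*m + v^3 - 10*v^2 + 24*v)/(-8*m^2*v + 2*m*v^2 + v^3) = (v^2 - 10*v + 24)/(v*(-2*m + v))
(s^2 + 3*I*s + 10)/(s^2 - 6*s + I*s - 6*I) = (s^2 + 3*I*s + 10)/(s^2 + s*(-6 + I) - 6*I)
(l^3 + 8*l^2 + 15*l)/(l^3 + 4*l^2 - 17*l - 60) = l/(l - 4)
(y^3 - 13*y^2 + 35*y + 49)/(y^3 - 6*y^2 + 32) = (y^3 - 13*y^2 + 35*y + 49)/(y^3 - 6*y^2 + 32)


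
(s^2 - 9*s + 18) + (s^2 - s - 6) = 2*s^2 - 10*s + 12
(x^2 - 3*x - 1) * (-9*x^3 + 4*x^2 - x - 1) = -9*x^5 + 31*x^4 - 4*x^3 - 2*x^2 + 4*x + 1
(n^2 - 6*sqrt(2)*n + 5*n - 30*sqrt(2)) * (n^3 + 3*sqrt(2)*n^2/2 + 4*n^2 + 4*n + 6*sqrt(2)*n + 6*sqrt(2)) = n^5 - 9*sqrt(2)*n^4/2 + 9*n^4 - 81*sqrt(2)*n^3/2 + 6*n^3 - 108*sqrt(2)*n^2 - 142*n^2 - 432*n - 90*sqrt(2)*n - 360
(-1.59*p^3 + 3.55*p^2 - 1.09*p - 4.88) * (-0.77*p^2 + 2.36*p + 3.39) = 1.2243*p^5 - 6.4859*p^4 + 3.8272*p^3 + 13.2197*p^2 - 15.2119*p - 16.5432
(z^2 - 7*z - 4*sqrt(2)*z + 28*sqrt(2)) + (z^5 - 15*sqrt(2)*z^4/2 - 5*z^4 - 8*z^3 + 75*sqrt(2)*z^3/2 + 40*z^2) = z^5 - 15*sqrt(2)*z^4/2 - 5*z^4 - 8*z^3 + 75*sqrt(2)*z^3/2 + 41*z^2 - 7*z - 4*sqrt(2)*z + 28*sqrt(2)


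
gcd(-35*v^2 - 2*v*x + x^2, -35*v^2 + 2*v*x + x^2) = 1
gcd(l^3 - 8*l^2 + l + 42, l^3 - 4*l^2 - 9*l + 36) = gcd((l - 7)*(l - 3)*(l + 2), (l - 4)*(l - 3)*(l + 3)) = l - 3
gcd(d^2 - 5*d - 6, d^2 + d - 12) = 1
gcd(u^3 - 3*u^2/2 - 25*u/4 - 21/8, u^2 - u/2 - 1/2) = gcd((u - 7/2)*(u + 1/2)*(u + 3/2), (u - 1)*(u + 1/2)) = u + 1/2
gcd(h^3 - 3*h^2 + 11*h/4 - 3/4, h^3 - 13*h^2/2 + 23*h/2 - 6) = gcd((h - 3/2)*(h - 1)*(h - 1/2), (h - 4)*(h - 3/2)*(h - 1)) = h^2 - 5*h/2 + 3/2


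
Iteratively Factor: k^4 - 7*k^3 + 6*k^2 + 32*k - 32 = (k - 4)*(k^3 - 3*k^2 - 6*k + 8) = (k - 4)^2*(k^2 + k - 2) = (k - 4)^2*(k + 2)*(k - 1)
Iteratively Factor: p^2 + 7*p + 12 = (p + 4)*(p + 3)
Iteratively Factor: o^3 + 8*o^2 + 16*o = (o + 4)*(o^2 + 4*o) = (o + 4)^2*(o)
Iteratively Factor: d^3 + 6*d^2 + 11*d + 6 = (d + 1)*(d^2 + 5*d + 6) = (d + 1)*(d + 2)*(d + 3)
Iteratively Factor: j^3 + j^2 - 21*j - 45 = (j + 3)*(j^2 - 2*j - 15) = (j + 3)^2*(j - 5)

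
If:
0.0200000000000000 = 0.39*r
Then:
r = 0.05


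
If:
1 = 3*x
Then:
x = 1/3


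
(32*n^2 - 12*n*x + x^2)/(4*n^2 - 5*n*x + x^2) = (-8*n + x)/(-n + x)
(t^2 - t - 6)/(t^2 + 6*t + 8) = (t - 3)/(t + 4)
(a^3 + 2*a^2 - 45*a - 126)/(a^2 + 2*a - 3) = (a^2 - a - 42)/(a - 1)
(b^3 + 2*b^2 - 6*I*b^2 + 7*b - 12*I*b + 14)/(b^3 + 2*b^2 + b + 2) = (b - 7*I)/(b - I)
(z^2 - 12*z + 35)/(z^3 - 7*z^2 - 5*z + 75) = (z - 7)/(z^2 - 2*z - 15)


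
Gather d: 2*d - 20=2*d - 20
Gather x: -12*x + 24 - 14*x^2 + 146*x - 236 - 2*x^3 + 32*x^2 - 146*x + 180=-2*x^3 + 18*x^2 - 12*x - 32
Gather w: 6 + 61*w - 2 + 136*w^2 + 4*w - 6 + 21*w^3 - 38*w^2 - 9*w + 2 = 21*w^3 + 98*w^2 + 56*w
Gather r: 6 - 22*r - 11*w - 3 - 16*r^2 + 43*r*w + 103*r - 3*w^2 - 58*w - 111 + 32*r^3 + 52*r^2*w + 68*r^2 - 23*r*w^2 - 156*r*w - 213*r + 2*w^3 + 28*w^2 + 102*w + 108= 32*r^3 + r^2*(52*w + 52) + r*(-23*w^2 - 113*w - 132) + 2*w^3 + 25*w^2 + 33*w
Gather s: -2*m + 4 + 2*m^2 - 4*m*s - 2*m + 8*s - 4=2*m^2 - 4*m + s*(8 - 4*m)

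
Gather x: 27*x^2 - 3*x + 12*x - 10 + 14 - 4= 27*x^2 + 9*x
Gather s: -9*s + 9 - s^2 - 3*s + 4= -s^2 - 12*s + 13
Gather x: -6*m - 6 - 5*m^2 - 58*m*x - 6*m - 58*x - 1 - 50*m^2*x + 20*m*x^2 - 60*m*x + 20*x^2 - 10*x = -5*m^2 - 12*m + x^2*(20*m + 20) + x*(-50*m^2 - 118*m - 68) - 7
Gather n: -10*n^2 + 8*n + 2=-10*n^2 + 8*n + 2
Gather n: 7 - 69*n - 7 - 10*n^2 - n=-10*n^2 - 70*n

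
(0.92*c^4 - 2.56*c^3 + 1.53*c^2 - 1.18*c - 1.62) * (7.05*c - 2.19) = 6.486*c^5 - 20.0628*c^4 + 16.3929*c^3 - 11.6697*c^2 - 8.8368*c + 3.5478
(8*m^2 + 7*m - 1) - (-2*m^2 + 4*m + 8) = 10*m^2 + 3*m - 9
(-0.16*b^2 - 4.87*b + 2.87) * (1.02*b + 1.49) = -0.1632*b^3 - 5.2058*b^2 - 4.3289*b + 4.2763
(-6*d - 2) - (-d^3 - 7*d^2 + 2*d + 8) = d^3 + 7*d^2 - 8*d - 10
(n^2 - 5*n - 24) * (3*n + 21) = 3*n^3 + 6*n^2 - 177*n - 504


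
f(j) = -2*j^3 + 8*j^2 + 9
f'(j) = -6*j^2 + 16*j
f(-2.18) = 67.74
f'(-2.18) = -63.39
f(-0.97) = 18.35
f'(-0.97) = -21.17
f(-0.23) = 9.45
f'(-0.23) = -4.00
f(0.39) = 10.10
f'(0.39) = 5.33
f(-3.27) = 164.47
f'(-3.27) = -116.48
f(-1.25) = 25.41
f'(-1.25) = -29.38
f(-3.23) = 159.86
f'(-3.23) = -114.28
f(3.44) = 22.25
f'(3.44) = -15.96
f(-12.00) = 4617.00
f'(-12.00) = -1056.00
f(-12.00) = 4617.00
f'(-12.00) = -1056.00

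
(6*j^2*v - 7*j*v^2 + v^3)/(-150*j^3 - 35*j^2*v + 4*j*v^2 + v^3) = v*(-j + v)/(25*j^2 + 10*j*v + v^2)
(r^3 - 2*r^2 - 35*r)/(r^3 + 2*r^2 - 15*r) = (r - 7)/(r - 3)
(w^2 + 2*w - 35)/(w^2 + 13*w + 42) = (w - 5)/(w + 6)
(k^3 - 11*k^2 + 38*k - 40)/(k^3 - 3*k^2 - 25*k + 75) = (k^2 - 6*k + 8)/(k^2 + 2*k - 15)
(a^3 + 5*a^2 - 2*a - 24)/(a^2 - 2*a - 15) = (a^2 + 2*a - 8)/(a - 5)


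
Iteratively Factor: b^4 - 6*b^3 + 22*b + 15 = (b + 1)*(b^3 - 7*b^2 + 7*b + 15) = (b - 3)*(b + 1)*(b^2 - 4*b - 5) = (b - 3)*(b + 1)^2*(b - 5)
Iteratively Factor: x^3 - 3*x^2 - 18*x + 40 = (x + 4)*(x^2 - 7*x + 10) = (x - 5)*(x + 4)*(x - 2)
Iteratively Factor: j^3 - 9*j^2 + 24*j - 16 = (j - 4)*(j^2 - 5*j + 4) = (j - 4)*(j - 1)*(j - 4)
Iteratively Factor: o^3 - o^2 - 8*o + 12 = (o - 2)*(o^2 + o - 6) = (o - 2)^2*(o + 3)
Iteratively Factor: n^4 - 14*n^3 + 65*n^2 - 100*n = (n)*(n^3 - 14*n^2 + 65*n - 100) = n*(n - 5)*(n^2 - 9*n + 20) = n*(n - 5)*(n - 4)*(n - 5)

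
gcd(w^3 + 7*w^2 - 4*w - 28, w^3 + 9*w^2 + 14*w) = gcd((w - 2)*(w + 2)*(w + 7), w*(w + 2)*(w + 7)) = w^2 + 9*w + 14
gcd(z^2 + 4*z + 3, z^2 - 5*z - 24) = z + 3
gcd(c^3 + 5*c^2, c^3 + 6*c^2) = c^2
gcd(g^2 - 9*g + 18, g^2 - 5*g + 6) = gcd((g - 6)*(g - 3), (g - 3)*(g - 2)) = g - 3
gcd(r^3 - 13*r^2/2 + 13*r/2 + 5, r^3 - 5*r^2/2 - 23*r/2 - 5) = r^2 - 9*r/2 - 5/2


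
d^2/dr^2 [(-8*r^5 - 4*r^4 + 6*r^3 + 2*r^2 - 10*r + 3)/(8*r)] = -12*r^2 - 3*r + 3/2 + 3/(4*r^3)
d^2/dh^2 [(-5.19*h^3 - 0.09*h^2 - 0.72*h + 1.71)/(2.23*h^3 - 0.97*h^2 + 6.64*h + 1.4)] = (5.6843418860808e-14*h^7 - 23.3480999999999*h^6 + 439.61328*h^5 + 313.822548*h^4 - 508.186656*h^3 - 101.661174*h^2 - 165.015288*h + 168.464232)/(11.089567*h^9 - 14.471139*h^8 + 105.354789*h^7 - 66.204397*h^6 + 295.532112*h^5 + 0.0315239999999615*h^4 + 251.764624*h^3 + 179.47272*h^2 + 39.0432*h + 2.744)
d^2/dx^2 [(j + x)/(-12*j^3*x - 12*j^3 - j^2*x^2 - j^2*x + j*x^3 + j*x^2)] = 2*(-(j + x)*(12*j^2 + 2*j*x + j - 3*x^2 - 2*x)^2 + (12*j^2 + 2*j*x + j - 3*x^2 - 2*x - (j + x)*(-j + 3*x + 1))*(12*j^2*x + 12*j^2 + j*x^2 + j*x - x^3 - x^2))/(j*(12*j^2*x + 12*j^2 + j*x^2 + j*x - x^3 - x^2)^3)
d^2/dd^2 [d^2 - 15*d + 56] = 2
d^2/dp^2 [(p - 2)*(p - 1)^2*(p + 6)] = 12*p^2 + 12*p - 38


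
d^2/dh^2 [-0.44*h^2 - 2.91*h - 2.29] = -0.880000000000000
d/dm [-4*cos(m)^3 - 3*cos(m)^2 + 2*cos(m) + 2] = 2*(6*cos(m)^2 + 3*cos(m) - 1)*sin(m)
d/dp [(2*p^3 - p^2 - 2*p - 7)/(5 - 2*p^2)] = 2*(-2*p^4 + 13*p^2 - 19*p - 5)/(4*p^4 - 20*p^2 + 25)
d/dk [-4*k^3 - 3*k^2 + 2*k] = -12*k^2 - 6*k + 2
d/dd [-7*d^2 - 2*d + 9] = -14*d - 2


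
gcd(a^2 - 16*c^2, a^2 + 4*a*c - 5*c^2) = 1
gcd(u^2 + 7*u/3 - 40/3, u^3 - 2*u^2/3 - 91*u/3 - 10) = u + 5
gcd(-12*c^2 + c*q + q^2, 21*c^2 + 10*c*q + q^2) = 1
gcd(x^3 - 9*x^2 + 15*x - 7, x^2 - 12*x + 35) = x - 7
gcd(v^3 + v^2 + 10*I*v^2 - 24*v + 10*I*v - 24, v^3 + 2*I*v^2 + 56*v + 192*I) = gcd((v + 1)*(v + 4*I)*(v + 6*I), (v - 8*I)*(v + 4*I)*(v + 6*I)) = v^2 + 10*I*v - 24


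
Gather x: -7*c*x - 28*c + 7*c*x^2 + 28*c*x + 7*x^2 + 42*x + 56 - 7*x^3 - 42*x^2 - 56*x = -28*c - 7*x^3 + x^2*(7*c - 35) + x*(21*c - 14) + 56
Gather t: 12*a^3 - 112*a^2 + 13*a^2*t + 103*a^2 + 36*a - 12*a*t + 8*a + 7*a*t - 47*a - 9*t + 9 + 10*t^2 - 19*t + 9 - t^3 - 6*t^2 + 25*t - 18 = 12*a^3 - 9*a^2 - 3*a - t^3 + 4*t^2 + t*(13*a^2 - 5*a - 3)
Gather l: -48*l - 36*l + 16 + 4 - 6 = 14 - 84*l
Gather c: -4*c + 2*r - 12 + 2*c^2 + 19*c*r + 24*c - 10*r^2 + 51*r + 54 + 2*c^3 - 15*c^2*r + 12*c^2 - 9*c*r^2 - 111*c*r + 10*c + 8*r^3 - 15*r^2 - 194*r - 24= 2*c^3 + c^2*(14 - 15*r) + c*(-9*r^2 - 92*r + 30) + 8*r^3 - 25*r^2 - 141*r + 18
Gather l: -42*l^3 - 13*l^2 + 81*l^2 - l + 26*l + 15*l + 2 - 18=-42*l^3 + 68*l^2 + 40*l - 16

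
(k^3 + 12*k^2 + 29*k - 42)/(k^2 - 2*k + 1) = (k^2 + 13*k + 42)/(k - 1)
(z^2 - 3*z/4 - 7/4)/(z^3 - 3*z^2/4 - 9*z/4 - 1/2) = (4*z - 7)/(4*z^2 - 7*z - 2)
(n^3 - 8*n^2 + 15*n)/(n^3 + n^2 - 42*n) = (n^2 - 8*n + 15)/(n^2 + n - 42)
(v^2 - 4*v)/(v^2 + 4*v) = (v - 4)/(v + 4)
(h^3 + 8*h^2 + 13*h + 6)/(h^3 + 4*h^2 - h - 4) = (h^2 + 7*h + 6)/(h^2 + 3*h - 4)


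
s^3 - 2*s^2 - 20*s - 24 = (s - 6)*(s + 2)^2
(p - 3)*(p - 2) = p^2 - 5*p + 6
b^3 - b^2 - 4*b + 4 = (b - 2)*(b - 1)*(b + 2)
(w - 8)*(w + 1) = w^2 - 7*w - 8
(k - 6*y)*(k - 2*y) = k^2 - 8*k*y + 12*y^2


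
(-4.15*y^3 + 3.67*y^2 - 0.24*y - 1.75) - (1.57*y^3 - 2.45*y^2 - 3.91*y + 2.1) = -5.72*y^3 + 6.12*y^2 + 3.67*y - 3.85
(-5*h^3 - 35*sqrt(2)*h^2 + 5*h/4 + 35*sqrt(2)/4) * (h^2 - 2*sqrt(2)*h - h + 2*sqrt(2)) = -5*h^5 - 25*sqrt(2)*h^4 + 5*h^4 + 25*sqrt(2)*h^3 + 565*h^3/4 - 565*h^2/4 + 25*sqrt(2)*h^2/4 - 35*h - 25*sqrt(2)*h/4 + 35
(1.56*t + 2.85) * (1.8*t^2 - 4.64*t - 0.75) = 2.808*t^3 - 2.1084*t^2 - 14.394*t - 2.1375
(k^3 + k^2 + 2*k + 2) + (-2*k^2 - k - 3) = k^3 - k^2 + k - 1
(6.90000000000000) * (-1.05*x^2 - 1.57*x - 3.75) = -7.245*x^2 - 10.833*x - 25.875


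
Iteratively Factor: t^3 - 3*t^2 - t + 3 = (t - 3)*(t^2 - 1) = (t - 3)*(t + 1)*(t - 1)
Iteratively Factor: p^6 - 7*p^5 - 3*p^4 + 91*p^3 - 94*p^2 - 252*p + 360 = (p - 3)*(p^5 - 4*p^4 - 15*p^3 + 46*p^2 + 44*p - 120) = (p - 3)*(p - 2)*(p^4 - 2*p^3 - 19*p^2 + 8*p + 60) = (p - 3)*(p - 2)*(p + 2)*(p^3 - 4*p^2 - 11*p + 30) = (p - 5)*(p - 3)*(p - 2)*(p + 2)*(p^2 + p - 6) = (p - 5)*(p - 3)*(p - 2)*(p + 2)*(p + 3)*(p - 2)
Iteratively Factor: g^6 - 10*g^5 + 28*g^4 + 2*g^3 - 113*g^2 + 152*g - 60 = (g - 1)*(g^5 - 9*g^4 + 19*g^3 + 21*g^2 - 92*g + 60) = (g - 1)*(g + 2)*(g^4 - 11*g^3 + 41*g^2 - 61*g + 30) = (g - 3)*(g - 1)*(g + 2)*(g^3 - 8*g^2 + 17*g - 10) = (g - 5)*(g - 3)*(g - 1)*(g + 2)*(g^2 - 3*g + 2) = (g - 5)*(g - 3)*(g - 2)*(g - 1)*(g + 2)*(g - 1)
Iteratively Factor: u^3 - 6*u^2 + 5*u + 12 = (u - 3)*(u^2 - 3*u - 4) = (u - 4)*(u - 3)*(u + 1)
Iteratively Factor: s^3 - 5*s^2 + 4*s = (s - 1)*(s^2 - 4*s) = (s - 4)*(s - 1)*(s)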